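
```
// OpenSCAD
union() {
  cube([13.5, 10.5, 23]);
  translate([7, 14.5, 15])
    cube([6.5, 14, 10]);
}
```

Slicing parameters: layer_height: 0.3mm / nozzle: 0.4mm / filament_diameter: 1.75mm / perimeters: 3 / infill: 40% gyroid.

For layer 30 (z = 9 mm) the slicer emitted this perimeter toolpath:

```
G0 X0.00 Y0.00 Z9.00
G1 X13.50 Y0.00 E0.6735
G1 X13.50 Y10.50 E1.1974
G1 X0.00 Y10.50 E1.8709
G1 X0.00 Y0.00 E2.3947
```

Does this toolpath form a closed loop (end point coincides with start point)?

yes

Start point (G0): (0.00, 0.00). End point (last G1): the path returns to the start — closed.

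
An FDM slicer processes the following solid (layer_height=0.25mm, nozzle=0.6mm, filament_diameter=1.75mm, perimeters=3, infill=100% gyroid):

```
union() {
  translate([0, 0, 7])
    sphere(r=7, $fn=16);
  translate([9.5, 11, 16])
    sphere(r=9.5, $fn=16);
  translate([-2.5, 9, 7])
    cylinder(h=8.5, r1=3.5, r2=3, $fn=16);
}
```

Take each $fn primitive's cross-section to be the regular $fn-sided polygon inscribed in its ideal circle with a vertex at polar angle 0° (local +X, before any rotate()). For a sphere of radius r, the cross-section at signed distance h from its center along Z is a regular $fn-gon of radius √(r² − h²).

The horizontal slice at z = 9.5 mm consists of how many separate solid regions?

At z = 9.5 mm: the r=7 sphere contributes a regular 16-gon of circumradius √(7²−2.5²) = 6.538; the r=9.5 sphere at (9.5, 11) contributes a regular 16-gon of circumradius √(9.5²−6.5²) = 6.928; the cone at (-2.5, 9): at t=0.294 of its height the radius interpolates to r₁+(r₂−r₁)t = 3.353, giving a regular 16-gon of that circumradius; Taking the union: the regions partially overlap (shared area 0.76 mm²), so overlapping operands fuse into one piece — 2 connected regions. The result has 2 disconnected regions.

2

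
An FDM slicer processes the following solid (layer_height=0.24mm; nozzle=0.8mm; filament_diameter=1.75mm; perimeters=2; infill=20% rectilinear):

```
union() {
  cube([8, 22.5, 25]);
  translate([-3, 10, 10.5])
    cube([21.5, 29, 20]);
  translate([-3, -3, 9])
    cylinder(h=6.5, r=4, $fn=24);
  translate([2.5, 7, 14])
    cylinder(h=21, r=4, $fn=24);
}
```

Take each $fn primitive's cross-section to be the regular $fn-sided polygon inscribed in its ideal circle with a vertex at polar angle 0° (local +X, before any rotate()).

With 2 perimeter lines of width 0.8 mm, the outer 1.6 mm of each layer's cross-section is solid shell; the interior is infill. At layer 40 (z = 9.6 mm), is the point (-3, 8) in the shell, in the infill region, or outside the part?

outside

At z = 9.6 mm: the cube is present — its section is the full 8×22.5 rectangle; the cube at (-3, 10) is absent (z outside [10.5, 30.5]); the r=4 cylinder at (-3, -3) gives a regular 24-gon of circumradius 4 (constant along its height); the cylinder at (2.5, 7) does not reach this height (z outside [14, 35]); Merging all regions: the 2 present regions are separate (no shared area or edge), so areas and boundary lengths simply add and each stays a separate island — 2 connected regions. Overall, the cross-section has 2 separate islands. The nearest boundary edge runs (0.00, 0.00)→(0.00, 22.50); distance from the point to it = 3.00 mm. The point is not inside any of the regions above, so it lies outside the cross-section (3.00 mm from the nearest boundary).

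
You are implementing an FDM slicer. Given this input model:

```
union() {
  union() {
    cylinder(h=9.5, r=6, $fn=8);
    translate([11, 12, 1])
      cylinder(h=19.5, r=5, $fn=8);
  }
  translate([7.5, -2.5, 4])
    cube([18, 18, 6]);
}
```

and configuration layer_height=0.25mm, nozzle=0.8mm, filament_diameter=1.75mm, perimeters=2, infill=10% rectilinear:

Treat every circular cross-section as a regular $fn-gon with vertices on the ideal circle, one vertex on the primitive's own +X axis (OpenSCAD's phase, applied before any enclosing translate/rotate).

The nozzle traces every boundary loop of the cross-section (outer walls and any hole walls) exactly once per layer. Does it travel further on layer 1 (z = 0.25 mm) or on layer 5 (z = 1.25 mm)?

Layer 1 (z = 0.25): the cylinder: section is a regular 8-gon, circumradius r=6 (perimeter = 2·8·6.000·sin(180°/8) = 36.74 mm); the cylinder at (11, 12) does not reach this height (z outside [1, 20.5]); Combining (union): only the r=6 cylinder is present, so the union is just that shape — boundary = 36.74 mm; the cube at (7.5, -2.5) is not intersected at this z (z outside [4, 10]); Combining (union): only that combined region is present, so the union is just that shape — boundary = 36.74 mm. So its perimeter = 36.74 mm. Layer 5 (z = 1.25): the r=6 cylinder contributes a regular 8-gon of circumradius 6 (perimeter = 2·8·6.000·sin(180°/8) = 36.74 mm); the r=5 cylinder at (11, 12) gives a regular 8-gon of circumradius 5 (constant along its height) (perimeter = 2·8·5.000·sin(180°/8) = 30.61 mm); Merging all regions: the 2 present regions are separate (no shared area or edge), so areas and boundary lengths simply add and each stays a separate island — boundary = 67.35 mm; the cube at (7.5, -2.5) does not reach this height (z outside [4, 10]); Taking the union: only that combined region is present, so the union is just that shape — boundary = 67.35 mm. So its perimeter = 67.35 mm. Layer 5 is larger (67.35 vs 36.74 mm).

layer 5 (z = 1.25 mm)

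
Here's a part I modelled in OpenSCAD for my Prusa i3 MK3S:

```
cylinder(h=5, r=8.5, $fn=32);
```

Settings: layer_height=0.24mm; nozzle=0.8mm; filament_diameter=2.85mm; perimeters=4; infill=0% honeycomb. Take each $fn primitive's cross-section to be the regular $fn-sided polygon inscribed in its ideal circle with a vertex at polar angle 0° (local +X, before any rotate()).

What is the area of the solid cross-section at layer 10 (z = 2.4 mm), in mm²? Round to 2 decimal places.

225.52 mm²

At z = 2.4 mm: the r=8.5 cylinder contributes a regular 32-gon of circumradius 8.5 (area = (32/2)·8.500²·sin(360°/32) = 225.52 mm²). Overall, the cross-section is a single solid region. Net area = 225.52 mm².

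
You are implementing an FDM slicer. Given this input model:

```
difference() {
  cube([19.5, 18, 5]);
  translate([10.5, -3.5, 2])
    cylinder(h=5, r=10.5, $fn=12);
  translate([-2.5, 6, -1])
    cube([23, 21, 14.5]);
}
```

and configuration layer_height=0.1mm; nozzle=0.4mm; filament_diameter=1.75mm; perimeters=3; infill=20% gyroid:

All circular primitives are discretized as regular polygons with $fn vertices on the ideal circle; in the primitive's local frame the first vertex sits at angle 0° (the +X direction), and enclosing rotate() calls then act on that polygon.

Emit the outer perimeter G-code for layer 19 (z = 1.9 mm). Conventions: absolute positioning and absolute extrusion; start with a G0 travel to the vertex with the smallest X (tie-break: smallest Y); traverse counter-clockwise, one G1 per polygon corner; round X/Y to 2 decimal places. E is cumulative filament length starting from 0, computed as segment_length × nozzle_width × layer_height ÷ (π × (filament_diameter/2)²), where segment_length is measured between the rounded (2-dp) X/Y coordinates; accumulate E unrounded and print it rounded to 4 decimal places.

At z = 1.9 mm: the cube (footprint 19.5×18) is included at this height; the cylinder at (10.5, -3.5) is not intersected at this z (z outside [2, 7]); the cube at (-2.5, 6) is present — its section is the full 23×21 rectangle; Subtracting the remaining from the first: starting from the 19.5×18 cube, the 23×21 cube at (-2.5, 6) partially overlaps it — only the 234.00 mm² overlap (of its 483.00 mm²) is removed, clipping the outline — 1 connected region. The outline is a single polygon with 4 vertices. Extrusion per mm of travel: 0.4 × 0.1 / (π × 0.875²) = 0.016630. Accumulating E over each segment gives final E = 0.8481.

G0 X0.00 Y0.00 Z1.90
G1 X19.50 Y0.00 E0.3243
G1 X19.50 Y6.00 E0.4241
G1 X0.00 Y6.00 E0.7484
G1 X0.00 Y0.00 E0.8481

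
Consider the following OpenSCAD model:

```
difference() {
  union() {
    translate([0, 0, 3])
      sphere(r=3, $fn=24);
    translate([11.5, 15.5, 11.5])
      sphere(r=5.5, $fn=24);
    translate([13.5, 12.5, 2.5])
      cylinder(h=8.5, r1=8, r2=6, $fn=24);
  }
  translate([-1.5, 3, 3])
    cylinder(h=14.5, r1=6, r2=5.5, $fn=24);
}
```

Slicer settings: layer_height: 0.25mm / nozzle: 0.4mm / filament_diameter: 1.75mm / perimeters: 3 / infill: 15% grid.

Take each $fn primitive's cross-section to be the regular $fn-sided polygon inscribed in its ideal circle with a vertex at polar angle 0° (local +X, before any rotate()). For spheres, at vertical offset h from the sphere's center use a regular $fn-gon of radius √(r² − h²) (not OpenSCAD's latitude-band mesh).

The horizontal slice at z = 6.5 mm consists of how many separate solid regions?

At z = 6.5 mm: the sphere does not reach this height (|z−center|=3.500 > r=3); the sphere at (11.5, 15.5): section is a regular 24-gon, circumradius = √(r²−h²) = √(5.5²−5²) = 2.291; the cone at (13.5, 12.5) contributes a regular 24-gon of circumradius 7.059 (interpolated between r1=8 and r2=6 at t=0.471); Combining (union): the r=5.5 sphere at (11.5, 15.5) lies entirely inside the cone at (13.5, 12.5), so the union is just the cone at (13.5, 12.5) — 1 connected region; the cone at (-1.5, 3) (r1=6→r2=5.5) has section circumradius 5.879 here — a regular 24-gon; Taking the first minus the rest: starting from the result so far, the cone at (-1.5, 3) misses the remaining region (no effect) — 1 connected region. The result has 1 disconnected region.

1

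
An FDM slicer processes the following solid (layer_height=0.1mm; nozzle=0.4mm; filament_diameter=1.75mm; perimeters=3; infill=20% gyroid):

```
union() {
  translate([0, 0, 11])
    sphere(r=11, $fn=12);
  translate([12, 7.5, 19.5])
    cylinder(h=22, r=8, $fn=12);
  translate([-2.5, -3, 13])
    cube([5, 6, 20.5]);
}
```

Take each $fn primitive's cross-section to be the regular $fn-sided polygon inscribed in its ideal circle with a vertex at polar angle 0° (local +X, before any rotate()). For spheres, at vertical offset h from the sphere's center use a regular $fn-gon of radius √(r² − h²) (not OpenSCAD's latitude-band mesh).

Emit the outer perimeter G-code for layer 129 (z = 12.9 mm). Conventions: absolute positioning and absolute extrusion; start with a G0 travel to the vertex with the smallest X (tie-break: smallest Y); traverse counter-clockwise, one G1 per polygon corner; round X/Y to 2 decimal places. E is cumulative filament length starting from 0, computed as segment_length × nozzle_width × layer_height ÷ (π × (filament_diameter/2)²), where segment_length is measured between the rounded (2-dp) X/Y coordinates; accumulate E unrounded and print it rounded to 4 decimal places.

G0 X-10.83 Y0.00 Z12.90
G1 X-9.38 Y-5.42 E0.0933
G1 X-5.42 Y-9.38 E0.1864
G1 X0.00 Y-10.83 E0.2797
G1 X5.42 Y-9.38 E0.3730
G1 X9.38 Y-5.42 E0.4662
G1 X10.83 Y0.00 E0.5595
G1 X9.38 Y5.42 E0.6528
G1 X5.42 Y9.38 E0.7459
G1 X0.00 Y10.83 E0.8392
G1 X-5.42 Y9.38 E0.9325
G1 X-9.38 Y5.42 E1.0257
G1 X-10.83 Y0.00 E1.1190

At z = 12.9 mm: the sphere: section is a regular 12-gon, circumradius = √(r²−h²) = √(11²−1.9²) = 10.835; the cylinder at (12, 7.5) is not intersected at this z (z outside [19.5, 41.5]); the cube at (-2.5, -3) does not reach this height (z outside [13, 33.5]); Combining (union): only the r=11 sphere is present, so the union is just that shape — 1 connected region. The outline is a single polygon with 12 vertices. Extrusion per mm of travel: 0.4 × 0.1 / (π × 0.875²) = 0.016630. Accumulating E over each segment gives final E = 1.1190.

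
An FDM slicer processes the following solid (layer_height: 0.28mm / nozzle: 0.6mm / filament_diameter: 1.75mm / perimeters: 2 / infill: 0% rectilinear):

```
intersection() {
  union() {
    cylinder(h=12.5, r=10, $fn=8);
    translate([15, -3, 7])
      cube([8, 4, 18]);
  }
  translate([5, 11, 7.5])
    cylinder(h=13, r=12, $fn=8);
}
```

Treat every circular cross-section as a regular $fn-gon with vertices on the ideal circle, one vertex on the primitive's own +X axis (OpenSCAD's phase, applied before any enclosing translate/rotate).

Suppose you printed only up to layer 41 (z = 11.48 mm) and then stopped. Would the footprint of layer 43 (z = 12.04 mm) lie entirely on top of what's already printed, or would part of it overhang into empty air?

Compare the two slices. At z = 11.48: the r=10 cylinder gives a regular 8-gon of circumradius 10 (constant along its height) (area = (8/2)·10.000²·sin(360°/8) = 282.84 mm²); the cube at (15, -3) is present — its section is the full 8×4 rectangle (area 32.00 mm²); Merging all regions: the 2 present regions are separate (no shared area or edge), so areas and boundary lengths simply add and each stays a separate island — area = 314.84 mm²; the cylinder at (5, 11): section is a regular 8-gon, circumradius r=12 (area = (8/2)·12.000²·sin(360°/8) = 407.29 mm²); After intersecting: the r=12 cylinder at (5, 11) partially overlaps that combined region; clipping to the common part keeps 103.10 mm² — area = 103.10 mm². At z = 12.04: the cylinder: section is a regular 8-gon, circumradius r=10 (area = (8/2)·10.000²·sin(360°/8) = 282.84 mm²); the 8×4 cube at (15, -3) contributes its full rectangle (area 32.00 mm²); Merging all regions: the 2 present regions are separate (no shared area or edge), so areas and boundary lengths simply add and each stays a separate island — area = 314.84 mm²; the r=12 cylinder at (5, 11) contributes a regular 8-gon of circumradius 12 (area = (8/2)·12.000²·sin(360°/8) = 407.29 mm²); After intersecting: the r=12 cylinder at (5, 11) partially overlaps the result so far; clipping to the common part keeps 103.10 mm² — area = 103.10 mm². Checking containment: the cross-section at z = 12.04 is a subset of the cross-section at z = 11.48.

entirely on top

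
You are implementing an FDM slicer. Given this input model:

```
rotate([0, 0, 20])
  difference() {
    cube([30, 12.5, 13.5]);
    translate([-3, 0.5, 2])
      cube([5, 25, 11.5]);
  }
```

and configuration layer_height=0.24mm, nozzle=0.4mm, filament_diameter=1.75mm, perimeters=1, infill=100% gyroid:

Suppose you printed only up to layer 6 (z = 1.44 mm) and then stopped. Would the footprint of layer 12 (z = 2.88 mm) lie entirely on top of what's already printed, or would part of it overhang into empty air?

Compare the two slices. At z = 1.44: the cube is present — its section is the full 30×12.5 rectangle (area 375.00 mm²); the cube at (-3, 0.5) does not reach this height (z outside [2, 13.5]); Taking the first minus the rest: none of the subtracted shapes is present at this height, so the 30×12.5 cube is unchanged — area = 375.00 mm²; (rotated 20° about Z; rotation is an isometry so areas/perimeters/island counts are preserved). At z = 2.88: the cube (footprint 30×12.5) is included at this height (area 375.00 mm²); the cube at (-3, 0.5) is present — its section is the full 5×25 rectangle (area 125.00 mm²); Taking the first minus the rest: starting from the 30×12.5 cube (375.00 mm²), the 5×25 cube at (-3, 0.5) partially overlaps it — only the 24.00 mm² overlap (of its 125.00 mm²) is removed, clipping the outline — area = 351.00 mm²; (whole slice rotated 20° about Z — lengths, areas and connectivity unchanged). Checking containment: the cross-section at z = 2.88 is a subset of the cross-section at z = 1.44.

entirely on top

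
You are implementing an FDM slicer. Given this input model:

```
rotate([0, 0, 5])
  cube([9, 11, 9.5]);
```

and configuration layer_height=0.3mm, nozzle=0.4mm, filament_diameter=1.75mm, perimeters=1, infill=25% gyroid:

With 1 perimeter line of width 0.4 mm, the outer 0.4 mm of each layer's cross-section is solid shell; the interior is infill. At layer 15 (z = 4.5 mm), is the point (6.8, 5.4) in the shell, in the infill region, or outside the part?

At z = 4.5 mm: the cube (footprint 9×11) is included at this height; (whole slice rotated 5° about Z — lengths, areas and connectivity unchanged). Overall, the cross-section is a single solid region. Undo the 5° rotation: the query point maps to (7.245, 4.787) in the un-rotated model frame. The nearest boundary edge runs (9.00, 0.00)→(9.00, 11.00); distance from the point to it = 1.76 mm. The point is inside the cross-section and 1.76 mm from the nearest boundary — more than the 0.4 mm shell width (1 × 0.4), so it's in the infill interior.

infill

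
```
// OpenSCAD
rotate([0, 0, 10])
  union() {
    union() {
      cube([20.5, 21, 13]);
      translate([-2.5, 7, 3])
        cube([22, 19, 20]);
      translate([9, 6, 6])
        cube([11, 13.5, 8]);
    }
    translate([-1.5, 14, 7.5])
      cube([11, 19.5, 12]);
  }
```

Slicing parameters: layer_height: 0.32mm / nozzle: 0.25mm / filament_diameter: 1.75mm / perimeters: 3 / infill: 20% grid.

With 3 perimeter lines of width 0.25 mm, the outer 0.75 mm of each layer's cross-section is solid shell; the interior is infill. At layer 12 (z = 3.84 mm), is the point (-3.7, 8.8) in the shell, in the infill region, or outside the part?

At z = 3.84 mm: the cube is present — its section is the full 20.5×21 rectangle; the 22×19 cube at (-2.5, 7) contributes its full rectangle; the cube at (9, 6) is not intersected at this z (z outside [6, 14]); Taking the union: the regions partially overlap (shared area 273.00 mm²), so overlapping operands fuse into one piece — 1 connected region; the cube at (-1.5, 14) is not intersected at this z (z outside [7.5, 19.5]); Taking the union: only that combined region is present, so the union is just that shape — 1 connected region; (rotated 10° about Z; rotation is an isometry so areas/perimeters/island counts are preserved). Overall, the cross-section is a single solid region. Undo the 10° rotation: the query point maps to (-2.116, 9.309) in the un-rotated model frame. The nearest boundary edge runs (-2.50, 7.00)→(-2.50, 26.00); distance from the point to it = 0.38 mm. The point is inside the cross-section, 0.38 mm from the nearest boundary — within the 0.75 mm shell band (3 × 0.25).

shell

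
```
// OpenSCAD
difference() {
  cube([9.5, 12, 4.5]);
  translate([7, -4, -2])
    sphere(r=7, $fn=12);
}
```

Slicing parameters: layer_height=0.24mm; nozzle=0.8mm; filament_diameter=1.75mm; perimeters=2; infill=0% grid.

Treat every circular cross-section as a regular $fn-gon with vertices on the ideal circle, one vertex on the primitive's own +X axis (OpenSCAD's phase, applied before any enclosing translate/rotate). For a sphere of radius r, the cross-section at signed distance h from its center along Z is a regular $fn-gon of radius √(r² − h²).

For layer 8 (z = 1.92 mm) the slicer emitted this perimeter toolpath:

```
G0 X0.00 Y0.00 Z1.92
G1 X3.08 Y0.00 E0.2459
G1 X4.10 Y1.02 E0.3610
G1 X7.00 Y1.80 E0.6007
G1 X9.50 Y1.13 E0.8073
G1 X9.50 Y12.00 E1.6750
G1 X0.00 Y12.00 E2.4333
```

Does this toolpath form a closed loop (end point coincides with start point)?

no

Start point (G0): (0.00, 0.00). End point (last G1): the path does not return to the start — open.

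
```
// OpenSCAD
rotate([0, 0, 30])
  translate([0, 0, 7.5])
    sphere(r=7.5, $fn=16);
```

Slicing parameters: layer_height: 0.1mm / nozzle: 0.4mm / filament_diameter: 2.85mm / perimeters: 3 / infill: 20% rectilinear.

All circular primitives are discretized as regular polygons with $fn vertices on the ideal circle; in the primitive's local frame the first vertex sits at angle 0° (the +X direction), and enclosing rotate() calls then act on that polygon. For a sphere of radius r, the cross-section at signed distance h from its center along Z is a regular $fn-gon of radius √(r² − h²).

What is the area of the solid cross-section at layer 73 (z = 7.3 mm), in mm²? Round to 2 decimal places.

172.09 mm²

At z = 7.3 mm: the sphere: section is a regular 16-gon, circumradius = √(r²−h²) = √(7.5²−0.2²) = 7.497 (area = (16/2)·7.497²·sin(360°/16) = 172.09 mm²); (rotated 30° about Z; rotation is an isometry so areas/perimeters/island counts are preserved). Overall, the cross-section is a single solid region. Net area = 172.09 mm².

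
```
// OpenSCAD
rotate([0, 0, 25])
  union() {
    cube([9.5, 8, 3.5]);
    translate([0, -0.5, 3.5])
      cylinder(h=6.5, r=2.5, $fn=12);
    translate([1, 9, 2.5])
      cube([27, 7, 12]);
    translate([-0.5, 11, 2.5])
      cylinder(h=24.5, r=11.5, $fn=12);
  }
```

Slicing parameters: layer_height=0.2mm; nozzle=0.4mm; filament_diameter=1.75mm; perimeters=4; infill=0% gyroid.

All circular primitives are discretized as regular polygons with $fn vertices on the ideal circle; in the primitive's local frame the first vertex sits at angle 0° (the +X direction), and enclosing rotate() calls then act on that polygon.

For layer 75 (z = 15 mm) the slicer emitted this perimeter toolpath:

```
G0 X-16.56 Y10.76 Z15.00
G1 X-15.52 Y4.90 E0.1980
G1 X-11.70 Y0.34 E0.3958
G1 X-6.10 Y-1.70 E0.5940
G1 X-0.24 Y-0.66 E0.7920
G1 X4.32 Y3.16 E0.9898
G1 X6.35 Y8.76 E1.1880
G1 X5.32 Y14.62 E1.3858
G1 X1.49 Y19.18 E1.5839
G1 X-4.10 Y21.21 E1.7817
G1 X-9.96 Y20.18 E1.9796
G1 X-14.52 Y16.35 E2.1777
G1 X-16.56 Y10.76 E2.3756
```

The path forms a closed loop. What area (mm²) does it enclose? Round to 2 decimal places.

Apply the shoelace formula to the sequence of (X, Y) vertices; enclosed area = 396.64 mm².

396.64 mm²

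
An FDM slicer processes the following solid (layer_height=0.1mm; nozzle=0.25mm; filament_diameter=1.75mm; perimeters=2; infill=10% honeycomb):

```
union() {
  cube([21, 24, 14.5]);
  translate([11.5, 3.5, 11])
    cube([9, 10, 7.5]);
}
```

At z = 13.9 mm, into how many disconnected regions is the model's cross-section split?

At z = 13.9 mm: the cube is present — its section is the full 21×24 rectangle; the cube at (11.5, 3.5) is present — its section is the full 9×10 rectangle; Taking the union: the 9×10 cube at (11.5, 3.5) lies entirely inside the 21×24 cube, so the union is just the 21×24 cube — 1 connected region. The result has 1 disconnected region.

1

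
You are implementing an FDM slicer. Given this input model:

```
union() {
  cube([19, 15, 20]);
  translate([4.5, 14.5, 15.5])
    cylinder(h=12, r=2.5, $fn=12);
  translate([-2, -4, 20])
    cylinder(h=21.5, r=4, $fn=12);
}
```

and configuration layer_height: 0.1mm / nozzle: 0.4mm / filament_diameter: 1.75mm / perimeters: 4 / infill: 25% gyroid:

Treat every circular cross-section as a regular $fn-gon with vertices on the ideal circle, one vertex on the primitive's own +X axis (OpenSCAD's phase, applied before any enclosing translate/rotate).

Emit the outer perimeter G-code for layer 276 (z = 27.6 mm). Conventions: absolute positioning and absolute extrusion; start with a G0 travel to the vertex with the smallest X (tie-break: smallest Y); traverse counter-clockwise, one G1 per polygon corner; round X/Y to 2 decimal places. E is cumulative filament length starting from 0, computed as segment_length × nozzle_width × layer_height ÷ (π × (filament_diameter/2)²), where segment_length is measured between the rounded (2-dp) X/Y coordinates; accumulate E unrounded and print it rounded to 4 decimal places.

At z = 27.6 mm: the cube is absent (z outside [0, 20]); the cylinder at (4.5, 14.5) is not intersected at this z (z outside [15.5, 27.5]); the r=4 cylinder at (-2, -4) gives a regular 12-gon of circumradius 4 (constant along its height); Taking the union: only the r=4 cylinder at (-2, -4) is present, so the union is just that shape — 1 connected region. The outline is a single polygon with 12 vertices. Extrusion per mm of travel: 0.4 × 0.1 / (π × 0.875²) = 0.016630. Accumulating E over each segment gives final E = 0.4130.

G0 X-6.00 Y-4.00 Z27.60
G1 X-5.46 Y-6.00 E0.0345
G1 X-4.00 Y-7.46 E0.0688
G1 X-2.00 Y-8.00 E0.1032
G1 X0.00 Y-7.46 E0.1377
G1 X1.46 Y-6.00 E0.1720
G1 X2.00 Y-4.00 E0.2065
G1 X1.46 Y-2.00 E0.2409
G1 X0.00 Y-0.54 E0.2753
G1 X-2.00 Y0.00 E0.3097
G1 X-4.00 Y-0.54 E0.3442
G1 X-5.46 Y-2.00 E0.3785
G1 X-6.00 Y-4.00 E0.4130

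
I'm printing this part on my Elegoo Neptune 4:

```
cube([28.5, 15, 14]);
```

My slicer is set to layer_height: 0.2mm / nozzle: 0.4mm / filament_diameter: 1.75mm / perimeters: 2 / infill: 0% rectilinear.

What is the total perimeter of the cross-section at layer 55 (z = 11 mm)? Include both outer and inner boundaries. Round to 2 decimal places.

87.00 mm

At z = 11 mm: the 28.5×15 cube contributes its full rectangle (perimeter 87.00 mm). Overall, the cross-section is a single solid region. Total boundary length (outer) = 87.00 mm.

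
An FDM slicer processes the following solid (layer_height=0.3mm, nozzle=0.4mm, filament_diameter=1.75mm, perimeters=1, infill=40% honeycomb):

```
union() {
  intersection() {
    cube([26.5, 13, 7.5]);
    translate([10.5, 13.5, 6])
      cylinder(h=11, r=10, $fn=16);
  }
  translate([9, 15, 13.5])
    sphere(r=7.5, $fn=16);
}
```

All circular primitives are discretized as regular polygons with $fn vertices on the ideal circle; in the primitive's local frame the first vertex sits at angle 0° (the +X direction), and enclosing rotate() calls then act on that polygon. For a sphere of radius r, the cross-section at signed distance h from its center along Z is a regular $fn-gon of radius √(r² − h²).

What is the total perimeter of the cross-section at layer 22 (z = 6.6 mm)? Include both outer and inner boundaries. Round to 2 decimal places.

59.31 mm

At z = 6.6 mm: the cube (footprint 26.5×13) is included at this height (perimeter 79.00 mm); the r=10 cylinder at (10.5, 13.5) gives a regular 16-gon of circumradius 10 (constant along its height) (perimeter = 2·16·10.000·sin(180°/16) = 62.43 mm); After intersecting: the r=10 cylinder at (10.5, 13.5) partially overlaps the 26.5×13 cube; clipping to the common part keeps 143.12 mm² — boundary = 50.00 mm; the sphere at (9, 15): section is a regular 16-gon, circumradius = √(r²−h²) = √(7.5²−6.9²) = 2.939 (perimeter = 2·16·2.939·sin(180°/16) = 18.35 mm); Combining (union): the regions partially overlap (shared area 2.62 mm²), so the edge portions inside another operand are dropped and the merged outline is re-measured after clipping — boundary = 59.31 mm. Overall, the cross-section is a single solid region. Total boundary length (outer) = 59.31 mm.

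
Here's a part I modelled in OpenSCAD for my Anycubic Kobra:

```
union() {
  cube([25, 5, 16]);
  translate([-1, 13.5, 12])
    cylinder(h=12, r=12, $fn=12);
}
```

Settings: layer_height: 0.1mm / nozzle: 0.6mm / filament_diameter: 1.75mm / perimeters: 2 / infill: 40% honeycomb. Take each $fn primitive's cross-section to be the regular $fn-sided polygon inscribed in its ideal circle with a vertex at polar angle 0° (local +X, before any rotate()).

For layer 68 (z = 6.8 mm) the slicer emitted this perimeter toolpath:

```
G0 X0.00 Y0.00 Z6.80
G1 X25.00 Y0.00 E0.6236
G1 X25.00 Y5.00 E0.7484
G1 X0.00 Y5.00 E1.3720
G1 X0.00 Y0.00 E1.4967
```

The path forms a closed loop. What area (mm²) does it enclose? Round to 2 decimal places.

125.00 mm²

Apply the shoelace formula to the sequence of (X, Y) vertices; enclosed area = 125.00 mm².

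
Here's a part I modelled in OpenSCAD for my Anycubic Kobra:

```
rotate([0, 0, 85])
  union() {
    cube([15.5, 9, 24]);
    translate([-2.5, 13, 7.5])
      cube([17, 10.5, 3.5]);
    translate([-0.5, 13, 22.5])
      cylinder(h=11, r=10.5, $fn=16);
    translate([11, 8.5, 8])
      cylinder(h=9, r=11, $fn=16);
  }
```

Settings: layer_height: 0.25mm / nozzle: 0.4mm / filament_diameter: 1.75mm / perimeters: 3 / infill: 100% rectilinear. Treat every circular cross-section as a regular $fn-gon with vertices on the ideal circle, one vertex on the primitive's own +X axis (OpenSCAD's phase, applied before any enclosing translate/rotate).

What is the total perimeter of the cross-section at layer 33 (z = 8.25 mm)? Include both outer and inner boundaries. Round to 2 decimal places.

At z = 8.25 mm: the cube is present — its section is the full 15.5×9 rectangle (perimeter 49.00 mm); the 17×10.5 cube at (-2.5, 13) contributes its full rectangle (perimeter 55.00 mm); the cylinder at (-0.5, 13) does not reach this height (z outside [22.5, 33.5]); the r=11 cylinder at (11, 8.5) contributes a regular 16-gon of circumradius 11 (perimeter = 2·16·11.000·sin(180°/16) = 68.67 mm); Combining (union): the regions partially overlap (shared area 194.43 mm²), so the edge portions inside another operand are dropped and the merged outline is re-measured after clipping — boundary = 91.31 mm; (rotated 85° about Z; rotation is an isometry so areas/perimeters/island counts are preserved). Overall, the cross-section is a single solid region. Total boundary length (outer) = 91.31 mm.

91.31 mm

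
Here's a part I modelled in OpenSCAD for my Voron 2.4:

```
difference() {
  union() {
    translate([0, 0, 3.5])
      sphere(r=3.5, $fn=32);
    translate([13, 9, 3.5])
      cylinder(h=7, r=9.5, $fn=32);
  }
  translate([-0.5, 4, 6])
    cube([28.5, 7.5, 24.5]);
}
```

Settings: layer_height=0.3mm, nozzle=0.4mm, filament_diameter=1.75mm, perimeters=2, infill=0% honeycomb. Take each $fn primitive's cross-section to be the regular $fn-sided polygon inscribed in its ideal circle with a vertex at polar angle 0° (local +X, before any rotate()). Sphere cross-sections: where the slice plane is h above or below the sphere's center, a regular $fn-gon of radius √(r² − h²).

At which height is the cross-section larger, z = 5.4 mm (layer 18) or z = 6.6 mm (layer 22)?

Layer 18 (z = 5.4): the sphere: section is a regular 32-gon, circumradius = √(r²−h²) = √(3.5²−1.9²) = 2.939 (area = (32/2)·2.939²·sin(360°/32) = 26.97 mm²); the cylinder at (13, 9): section is a regular 32-gon, circumradius r=9.5 (area = (32/2)·9.500²·sin(360°/32) = 281.71 mm²); Merging all regions: the 2 present regions are separate (no shared area or edge), so areas and boundary lengths simply add and each stays a separate island — area = 308.68 mm²; the cube at (-0.5, 4) is not intersected at this z (z outside [6, 30.5]); Subtracting the remaining from the first: none of the subtracted shapes is present at this height, so that combined region is unchanged — area = 308.68 mm². So its area = 308.68 mm². Layer 22 (z = 6.6): the r=3.5 sphere contributes a regular 32-gon of circumradius √(3.5²−3.1²) = 1.625 (area = (32/2)·1.625²·sin(360°/32) = 8.24 mm²); the r=9.5 cylinder at (13, 9) gives a regular 32-gon of circumradius 9.5 (constant along its height) (area = (32/2)·9.500²·sin(360°/32) = 281.71 mm²); Taking the union: the 2 present regions are separate (no shared area or edge), so areas and boundary lengths simply add and each stays a separate island — area = 289.95 mm²; the 28.5×7.5 cube at (-0.5, 4) contributes its full rectangle (area 213.75 mm²); Subtracting the remaining from the first: starting from the result so far (289.95 mm²), the 28.5×7.5 cube at (-0.5, 4) partially overlaps it — only the 136.88 mm² overlap (of its 213.75 mm²) is removed, clipping the outline — area = 153.07 mm². So its area = 153.07 mm². Layer 18 is larger (308.68 vs 153.07 mm²).

layer 18 (z = 5.4 mm)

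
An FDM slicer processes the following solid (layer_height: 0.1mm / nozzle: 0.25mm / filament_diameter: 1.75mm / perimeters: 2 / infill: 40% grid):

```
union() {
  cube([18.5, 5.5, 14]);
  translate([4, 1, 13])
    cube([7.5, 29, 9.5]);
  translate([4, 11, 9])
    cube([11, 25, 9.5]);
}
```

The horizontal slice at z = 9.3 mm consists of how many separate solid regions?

2

At z = 9.3 mm: the cube (footprint 18.5×5.5) is included at this height; the cube at (4, 1) is absent (z outside [13, 22.5]); the cube at (4, 11) (footprint 11×25) is included at this height; Combining (union): the 2 present regions are separate (no shared area or edge), so areas and boundary lengths simply add and each stays a separate island — 2 connected regions. The result has 2 disconnected regions.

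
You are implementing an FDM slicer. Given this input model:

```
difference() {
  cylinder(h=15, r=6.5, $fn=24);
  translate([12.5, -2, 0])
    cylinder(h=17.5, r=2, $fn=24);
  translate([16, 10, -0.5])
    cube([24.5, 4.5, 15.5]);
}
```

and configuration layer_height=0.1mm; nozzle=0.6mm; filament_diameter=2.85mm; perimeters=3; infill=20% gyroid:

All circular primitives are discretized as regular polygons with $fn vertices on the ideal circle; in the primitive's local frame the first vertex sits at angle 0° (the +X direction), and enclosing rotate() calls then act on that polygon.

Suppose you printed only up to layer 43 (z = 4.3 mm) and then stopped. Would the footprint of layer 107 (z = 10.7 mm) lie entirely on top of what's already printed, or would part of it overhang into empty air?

entirely on top

Compare the two slices. At z = 4.3: the r=6.5 cylinder contributes a regular 24-gon of circumradius 6.5 (area = (24/2)·6.500²·sin(360°/24) = 131.22 mm²); the r=2 cylinder at (12.5, -2) contributes a regular 24-gon of circumradius 2 (area = (24/2)·2.000²·sin(360°/24) = 12.42 mm²); the cube at (16, 10) (footprint 24.5×4.5) is included at this height (area 110.25 mm²); Subtracting the remaining from the first: starting from the r=6.5 cylinder (131.22 mm²), the r=2 cylinder at (12.5, -2) misses the remaining region (no effect); the 24.5×4.5 cube at (16, 10) misses the remaining region (no effect) — area = 131.22 mm². At z = 10.7: the cylinder: section is a regular 24-gon, circumradius r=6.5 (area = (24/2)·6.500²·sin(360°/24) = 131.22 mm²); the r=2 cylinder at (12.5, -2) contributes a regular 24-gon of circumradius 2 (area = (24/2)·2.000²·sin(360°/24) = 12.42 mm²); the cube at (16, 10) (footprint 24.5×4.5) is included at this height (area 110.25 mm²); Taking the first minus the rest: starting from the r=6.5 cylinder (131.22 mm²), the r=2 cylinder at (12.5, -2) misses the remaining region (no effect); the 24.5×4.5 cube at (16, 10) misses the remaining region (no effect) — area = 131.22 mm². Checking containment: the cross-section at z = 10.7 is a subset of the cross-section at z = 4.3.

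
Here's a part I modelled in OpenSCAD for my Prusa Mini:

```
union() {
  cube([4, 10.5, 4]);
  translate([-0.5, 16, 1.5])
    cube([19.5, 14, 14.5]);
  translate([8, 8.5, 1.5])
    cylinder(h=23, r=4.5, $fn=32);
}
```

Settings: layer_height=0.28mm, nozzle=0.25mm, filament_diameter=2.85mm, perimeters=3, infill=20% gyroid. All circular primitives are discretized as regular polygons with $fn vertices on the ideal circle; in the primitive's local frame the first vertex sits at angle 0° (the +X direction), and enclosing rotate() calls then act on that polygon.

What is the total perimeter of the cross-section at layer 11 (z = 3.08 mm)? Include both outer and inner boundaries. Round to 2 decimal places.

116.03 mm

At z = 3.08 mm: the cube is present — its section is the full 4×10.5 rectangle (perimeter 29.00 mm); the 19.5×14 cube at (-0.5, 16) contributes its full rectangle (perimeter 67.00 mm); the r=4.5 cylinder at (8, 8.5) gives a regular 32-gon of circumradius 4.5 (constant along its height) (perimeter = 2·32·4.500·sin(180°/32) = 28.23 mm); Combining (union): the regions partially overlap (shared area 1.33 mm²), so the edge portions inside another operand are dropped and the merged outline is re-measured after clipping — boundary = 116.03 mm. Overall, the cross-section has 2 separate islands. Total boundary length (outer) = 116.03 mm.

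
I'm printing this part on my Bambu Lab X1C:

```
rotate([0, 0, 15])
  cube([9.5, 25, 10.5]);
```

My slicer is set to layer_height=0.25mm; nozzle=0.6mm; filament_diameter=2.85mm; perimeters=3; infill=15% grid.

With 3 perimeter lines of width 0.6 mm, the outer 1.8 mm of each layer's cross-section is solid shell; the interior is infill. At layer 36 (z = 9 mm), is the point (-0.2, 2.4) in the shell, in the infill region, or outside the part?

At z = 9 mm: the cube is present — its section is the full 9.5×25 rectangle; (rotated 15° about Z; rotation is an isometry so areas/perimeters/island counts are preserved). Overall, the cross-section is a single solid region. Undo the 15° rotation: the query point maps to (0.428, 2.370) in the un-rotated model frame. The nearest boundary edge runs (0.00, 25.00)→(0.00, 0.00); distance from the point to it = 0.43 mm. The point is inside the cross-section, 0.43 mm from the nearest boundary — within the 1.8 mm shell band (3 × 0.6).

shell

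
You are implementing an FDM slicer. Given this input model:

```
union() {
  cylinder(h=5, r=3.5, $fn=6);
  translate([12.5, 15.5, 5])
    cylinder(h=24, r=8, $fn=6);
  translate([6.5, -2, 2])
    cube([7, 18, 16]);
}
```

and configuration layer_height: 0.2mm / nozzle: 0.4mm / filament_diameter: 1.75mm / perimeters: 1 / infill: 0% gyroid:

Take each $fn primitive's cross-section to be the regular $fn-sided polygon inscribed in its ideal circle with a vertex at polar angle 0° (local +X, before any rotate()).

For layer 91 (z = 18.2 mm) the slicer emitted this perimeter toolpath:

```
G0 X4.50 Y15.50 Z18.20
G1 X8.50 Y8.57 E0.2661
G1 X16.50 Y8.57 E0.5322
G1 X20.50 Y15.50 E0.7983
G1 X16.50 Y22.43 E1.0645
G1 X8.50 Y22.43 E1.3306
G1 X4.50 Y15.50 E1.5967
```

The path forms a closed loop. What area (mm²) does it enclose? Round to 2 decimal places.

Apply the shoelace formula to the sequence of (X, Y) vertices; enclosed area = 166.32 mm².

166.32 mm²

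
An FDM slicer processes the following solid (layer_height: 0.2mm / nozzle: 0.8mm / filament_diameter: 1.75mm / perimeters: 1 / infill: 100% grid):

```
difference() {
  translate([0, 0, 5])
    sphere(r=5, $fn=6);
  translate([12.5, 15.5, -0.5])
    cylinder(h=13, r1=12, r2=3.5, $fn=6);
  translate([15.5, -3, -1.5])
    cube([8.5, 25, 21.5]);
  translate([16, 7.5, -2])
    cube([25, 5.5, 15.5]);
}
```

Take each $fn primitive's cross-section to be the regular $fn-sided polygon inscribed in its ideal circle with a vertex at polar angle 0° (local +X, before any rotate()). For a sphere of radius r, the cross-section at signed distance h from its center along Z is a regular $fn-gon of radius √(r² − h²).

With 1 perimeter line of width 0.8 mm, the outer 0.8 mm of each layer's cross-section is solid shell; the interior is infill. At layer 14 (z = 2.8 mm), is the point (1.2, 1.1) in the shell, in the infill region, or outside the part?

At z = 2.8 mm: the r=5 sphere contributes a regular 6-gon of circumradius √(5²−2.2²) = 4.490; the cone at (12.5, 15.5) (r1=12→r2=3.5) has section circumradius 9.842 here — a regular 6-gon; the 8.5×25 cube at (15.5, -3) contributes its full rectangle; the 25×5.5 cube at (16, 7.5) contributes its full rectangle; Taking the first minus the rest: starting from the r=5 sphere, the cone at (12.5, 15.5) misses the remaining region (no effect); the 8.5×25 cube at (15.5, -3) misses the remaining region (no effect); the 25×5.5 cube at (16, 7.5) misses the remaining region (no effect) — 1 connected region. Overall, the cross-section is a single solid region. The nearest boundary edge runs (2.24, 3.89)→(4.49, 0.00); distance from the point to it = 2.30 mm. The point is inside the cross-section and 2.30 mm from the nearest boundary — more than the 0.8 mm shell width (1 × 0.8), so it's in the infill interior.

infill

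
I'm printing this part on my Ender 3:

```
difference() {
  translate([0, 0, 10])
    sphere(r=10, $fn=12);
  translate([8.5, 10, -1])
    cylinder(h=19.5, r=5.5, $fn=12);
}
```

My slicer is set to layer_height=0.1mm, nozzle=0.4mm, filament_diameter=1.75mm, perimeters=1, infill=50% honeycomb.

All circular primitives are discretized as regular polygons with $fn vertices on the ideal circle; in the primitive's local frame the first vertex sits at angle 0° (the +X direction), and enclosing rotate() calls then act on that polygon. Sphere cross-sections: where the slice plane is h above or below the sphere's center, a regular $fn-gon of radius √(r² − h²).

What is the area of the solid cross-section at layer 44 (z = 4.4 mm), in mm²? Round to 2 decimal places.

At z = 4.4 mm: the r=10 sphere contributes a regular 12-gon of circumradius √(10²−5.6²) = 8.285 (area = (12/2)·8.285²·sin(360°/12) = 205.92 mm²); the r=5.5 cylinder at (8.5, 10) gives a regular 12-gon of circumradius 5.5 (constant along its height) (area = (12/2)·5.500²·sin(360°/12) = 90.75 mm²); After the difference (first − rest): starting from the r=10 sphere (205.92 mm²), the r=5.5 cylinder at (8.5, 10) partially overlaps it — only the 0.68 mm² overlap (of its 90.75 mm²) is removed, clipping the outline — area = 205.24 mm². Overall, the cross-section is a single solid region. Net area = 205.24 mm².

205.24 mm²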